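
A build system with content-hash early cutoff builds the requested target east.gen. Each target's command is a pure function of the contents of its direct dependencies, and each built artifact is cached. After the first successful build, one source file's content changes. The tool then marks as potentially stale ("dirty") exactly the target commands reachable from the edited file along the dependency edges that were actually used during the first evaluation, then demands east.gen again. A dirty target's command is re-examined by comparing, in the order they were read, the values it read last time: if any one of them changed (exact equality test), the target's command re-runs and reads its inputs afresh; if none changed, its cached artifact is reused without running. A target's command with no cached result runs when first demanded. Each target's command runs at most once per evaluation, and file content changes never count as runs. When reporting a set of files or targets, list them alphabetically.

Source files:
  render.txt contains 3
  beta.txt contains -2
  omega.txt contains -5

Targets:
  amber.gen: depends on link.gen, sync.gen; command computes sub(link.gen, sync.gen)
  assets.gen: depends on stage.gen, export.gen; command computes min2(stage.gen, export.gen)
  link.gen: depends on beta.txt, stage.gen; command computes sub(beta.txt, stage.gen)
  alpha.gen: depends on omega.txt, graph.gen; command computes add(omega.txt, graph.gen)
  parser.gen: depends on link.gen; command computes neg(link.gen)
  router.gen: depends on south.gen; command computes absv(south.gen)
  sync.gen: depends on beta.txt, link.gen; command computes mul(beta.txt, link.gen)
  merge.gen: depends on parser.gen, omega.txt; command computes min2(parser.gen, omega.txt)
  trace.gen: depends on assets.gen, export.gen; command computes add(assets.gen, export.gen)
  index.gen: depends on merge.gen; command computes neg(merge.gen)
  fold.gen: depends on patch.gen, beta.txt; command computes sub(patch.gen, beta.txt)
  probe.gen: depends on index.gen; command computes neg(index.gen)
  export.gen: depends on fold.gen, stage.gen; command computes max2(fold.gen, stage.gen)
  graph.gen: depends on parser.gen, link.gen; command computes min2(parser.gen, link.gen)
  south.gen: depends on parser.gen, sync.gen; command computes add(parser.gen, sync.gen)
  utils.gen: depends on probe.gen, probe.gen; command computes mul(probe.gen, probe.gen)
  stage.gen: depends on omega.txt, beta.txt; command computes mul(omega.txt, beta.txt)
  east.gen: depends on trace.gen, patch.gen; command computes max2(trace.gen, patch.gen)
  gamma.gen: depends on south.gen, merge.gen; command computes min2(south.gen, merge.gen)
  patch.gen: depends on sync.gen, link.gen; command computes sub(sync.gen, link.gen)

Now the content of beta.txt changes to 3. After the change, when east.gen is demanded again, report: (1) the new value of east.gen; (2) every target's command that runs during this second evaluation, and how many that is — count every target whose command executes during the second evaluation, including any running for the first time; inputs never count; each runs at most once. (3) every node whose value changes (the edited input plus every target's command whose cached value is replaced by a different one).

New value of east.gen: 36.
Target commands that run: assets.gen, east.gen, export.gen, fold.gen, link.gen, patch.gen, stage.gen, sync.gen, trace.gen — 9 in total.
Values that change: assets.gen, beta.txt, east.gen, export.gen, fold.gen, link.gen, stage.gen, sync.gen, trace.gen.

First evaluation (everything demanded from the output):
  stage.gen = mul(-5, -2) = 10
  link.gen = sub(-2, 10) = -12
  sync.gen = mul(-2, -12) = 24
  patch.gen = sub(24, -12) = 36
  fold.gen = sub(36, -2) = 38
  export.gen = max2(38, 10) = 38
  assets.gen = min2(10, 38) = 10
  trace.gen = add(10, 38) = 48
  east.gen = max2(48, 36) = 48

Propagation after the edit:
  stage.gen: runs — beta.txt -2->3; result -15.
  link.gen: runs — beta.txt -2->3; stage.gen 10->-15; result 18.
  sync.gen: runs — beta.txt -2->3; link.gen -12->18; result 54.
  patch.gen: runs — sync.gen 24->54; link.gen -12->18; result 36 (same value as before).
  fold.gen: runs — beta.txt -2->3; result 33.
  export.gen: runs — fold.gen 38->33; stage.gen 10->-15; result 33.
  assets.gen: runs — stage.gen 10->-15; export.gen 38->33; result -15.
  trace.gen: runs — assets.gen 10->-15; export.gen 38->33; result 18.
  east.gen: runs — trace.gen 48->18; result 36.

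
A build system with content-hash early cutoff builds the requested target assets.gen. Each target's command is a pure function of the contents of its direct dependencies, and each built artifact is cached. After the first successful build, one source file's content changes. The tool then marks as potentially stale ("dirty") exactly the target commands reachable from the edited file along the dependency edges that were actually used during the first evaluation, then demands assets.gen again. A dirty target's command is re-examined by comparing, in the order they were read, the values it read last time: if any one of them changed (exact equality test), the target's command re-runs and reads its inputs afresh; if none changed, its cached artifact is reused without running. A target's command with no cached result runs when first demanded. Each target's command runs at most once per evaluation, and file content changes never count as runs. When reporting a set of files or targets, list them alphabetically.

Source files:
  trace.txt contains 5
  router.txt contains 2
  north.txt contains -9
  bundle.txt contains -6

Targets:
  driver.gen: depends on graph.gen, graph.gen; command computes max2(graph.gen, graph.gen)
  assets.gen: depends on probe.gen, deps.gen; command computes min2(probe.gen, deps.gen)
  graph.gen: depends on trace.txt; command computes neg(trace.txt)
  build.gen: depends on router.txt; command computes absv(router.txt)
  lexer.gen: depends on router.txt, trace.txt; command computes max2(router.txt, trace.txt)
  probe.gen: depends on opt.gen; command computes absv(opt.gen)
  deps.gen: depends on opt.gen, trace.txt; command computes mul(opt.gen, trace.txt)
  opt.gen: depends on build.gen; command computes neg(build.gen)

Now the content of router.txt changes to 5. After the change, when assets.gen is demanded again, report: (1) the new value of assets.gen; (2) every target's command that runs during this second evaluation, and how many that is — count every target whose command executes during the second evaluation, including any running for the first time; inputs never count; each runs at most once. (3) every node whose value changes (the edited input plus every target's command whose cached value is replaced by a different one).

New value of assets.gen: -25.
Target commands that run: assets.gen, build.gen, deps.gen, opt.gen, probe.gen — 5 in total.
Values that change: assets.gen, build.gen, deps.gen, opt.gen, probe.gen, router.txt.

First evaluation (everything demanded from the output):
  build.gen = absv(2) = 2
  opt.gen = neg(2) = -2
  deps.gen = mul(-2, 5) = -10
  probe.gen = absv(-2) = 2
  assets.gen = min2(2, -10) = -10

Propagation after the edit:
  build.gen: runs — router.txt 2->5; result 5.
  opt.gen: runs — build.gen 2->5; result -5.
  deps.gen: runs — opt.gen -2->-5; result -25.
  probe.gen: runs — opt.gen -2->-5; result 5.
  assets.gen: runs — probe.gen 2->5; deps.gen -10->-25; result -25.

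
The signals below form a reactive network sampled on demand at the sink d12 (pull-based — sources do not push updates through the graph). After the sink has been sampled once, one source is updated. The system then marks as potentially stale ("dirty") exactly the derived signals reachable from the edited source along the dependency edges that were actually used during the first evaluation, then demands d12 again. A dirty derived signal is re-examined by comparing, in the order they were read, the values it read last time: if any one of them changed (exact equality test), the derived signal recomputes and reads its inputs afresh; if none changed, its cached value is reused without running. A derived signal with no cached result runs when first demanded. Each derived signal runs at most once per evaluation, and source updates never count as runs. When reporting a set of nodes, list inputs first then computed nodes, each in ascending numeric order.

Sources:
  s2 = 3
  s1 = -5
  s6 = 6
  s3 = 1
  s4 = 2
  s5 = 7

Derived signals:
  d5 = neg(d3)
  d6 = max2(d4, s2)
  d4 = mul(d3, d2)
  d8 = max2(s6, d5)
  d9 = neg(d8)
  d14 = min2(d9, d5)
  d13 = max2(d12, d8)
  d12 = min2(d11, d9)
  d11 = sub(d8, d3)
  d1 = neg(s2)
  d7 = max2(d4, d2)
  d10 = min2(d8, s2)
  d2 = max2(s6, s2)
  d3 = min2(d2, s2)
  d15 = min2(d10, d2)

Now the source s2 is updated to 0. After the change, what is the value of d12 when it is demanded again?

Initial pass — values computed on the first demand:
  d2 = max2(6, 3) = 6
  d3 = min2(6, 3) = 3
  d5 = neg(3) = -3
  d8 = max2(6, -3) = 6
  d9 = neg(6) = -6
  d11 = sub(6, 3) = 3
  d12 = min2(3, -6) = -6

Second demand — change propagation:
  d2: re-runs because s2 3->0; new result 6 (unchanged).
  d3: re-runs because s2 3->0; new result 0.
  d5: re-runs because d3 3->0; new result 0.
  d8: re-runs because d5 -3->0; new result 6 (unchanged).
  d9: re-examined; everything it read last time is the same (d8 unchanged) — cache -6 kept, no run.
  d11: re-runs because d3 3->0; new result 6.
  d12: re-runs because d11 3->6; new result -6 (unchanged).

The important point: at d9 every value read last time is unchanged, so the dirty flag clears without a run.

d12 now evaluates to -6.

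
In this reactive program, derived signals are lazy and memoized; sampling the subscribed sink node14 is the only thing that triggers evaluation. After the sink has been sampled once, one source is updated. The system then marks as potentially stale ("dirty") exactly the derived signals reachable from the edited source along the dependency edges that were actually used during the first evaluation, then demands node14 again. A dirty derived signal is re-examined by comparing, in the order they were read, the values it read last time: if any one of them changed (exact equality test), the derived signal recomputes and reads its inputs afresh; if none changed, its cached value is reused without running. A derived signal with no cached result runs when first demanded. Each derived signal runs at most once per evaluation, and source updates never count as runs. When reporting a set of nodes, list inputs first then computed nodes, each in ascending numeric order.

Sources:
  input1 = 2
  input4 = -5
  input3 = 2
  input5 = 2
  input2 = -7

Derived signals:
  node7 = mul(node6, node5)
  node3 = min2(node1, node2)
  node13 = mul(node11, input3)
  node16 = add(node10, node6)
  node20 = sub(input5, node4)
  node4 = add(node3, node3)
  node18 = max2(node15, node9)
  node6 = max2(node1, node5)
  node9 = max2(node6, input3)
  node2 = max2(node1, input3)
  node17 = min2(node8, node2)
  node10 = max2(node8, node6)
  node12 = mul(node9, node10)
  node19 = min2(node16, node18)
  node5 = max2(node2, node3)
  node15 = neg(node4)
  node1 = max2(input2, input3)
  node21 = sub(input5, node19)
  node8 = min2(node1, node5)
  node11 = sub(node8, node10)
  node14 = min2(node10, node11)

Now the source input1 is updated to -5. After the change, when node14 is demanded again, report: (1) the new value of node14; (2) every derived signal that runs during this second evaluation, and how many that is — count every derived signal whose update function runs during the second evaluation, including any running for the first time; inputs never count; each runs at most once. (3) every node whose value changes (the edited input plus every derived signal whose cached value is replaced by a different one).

First demand of the output computes:
  node1 = max2(-7, 2) = 2
  node2 = max2(2, 2) = 2
  node3 = min2(2, 2) = 2
  node5 = max2(2, 2) = 2
  node6 = max2(2, 2) = 2
  node8 = min2(2, 2) = 2
  node10 = max2(2, 2) = 2
  node11 = sub(2, 2) = 0
  node14 = min2(2, 0) = 0

After the edit, cleaning proceeds:
  no node depends on input1 at all; the second demand re-runs nothing.

Note the shortcut — nothing in the graph depends on input1 at all, so no recomputation happens.

Demanding node14 again yields 0.
0 derived signals run: none.
The nodes whose values change: input1.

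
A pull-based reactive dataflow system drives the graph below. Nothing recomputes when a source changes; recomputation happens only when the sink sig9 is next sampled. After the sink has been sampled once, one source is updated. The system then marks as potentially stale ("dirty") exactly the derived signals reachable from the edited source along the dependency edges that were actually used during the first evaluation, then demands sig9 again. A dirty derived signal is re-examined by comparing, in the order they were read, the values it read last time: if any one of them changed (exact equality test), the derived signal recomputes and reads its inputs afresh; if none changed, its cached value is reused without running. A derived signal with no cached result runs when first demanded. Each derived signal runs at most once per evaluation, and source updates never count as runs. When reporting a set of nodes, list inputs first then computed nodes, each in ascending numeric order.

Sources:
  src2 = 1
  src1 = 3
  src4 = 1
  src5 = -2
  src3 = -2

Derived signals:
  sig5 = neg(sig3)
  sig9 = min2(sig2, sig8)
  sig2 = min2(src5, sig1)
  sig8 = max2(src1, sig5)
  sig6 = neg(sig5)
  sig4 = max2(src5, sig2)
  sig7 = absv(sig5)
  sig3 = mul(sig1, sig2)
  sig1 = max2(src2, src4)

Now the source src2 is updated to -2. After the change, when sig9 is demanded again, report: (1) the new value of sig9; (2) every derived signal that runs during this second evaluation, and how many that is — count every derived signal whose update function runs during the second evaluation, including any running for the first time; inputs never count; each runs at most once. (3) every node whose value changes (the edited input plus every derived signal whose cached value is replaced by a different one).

New value of sig9: -2.
Derived signals that run: sig1 — 1 in total.
Values that change: src2.
Key observation: the change is absorbed at sig1 — it re-runs but produces the same value, and the output's value is unchanged.

First evaluation (everything demanded from the output):
  sig1 = max2(1, 1) = 1
  sig2 = min2(-2, 1) = -2
  sig3 = mul(1, -2) = -2
  sig5 = neg(-2) = 2
  sig8 = max2(3, 2) = 3
  sig9 = min2(-2, 3) = -2

Propagation after the edit:
  sig1: runs — src2 1->-2; result 1 (same value as before).
  sig2: checked — values it read are unchanged (src5 unchanged, sig1 unchanged); reused cached -2 without running.
  sig3: checked — values it read are unchanged (sig1 unchanged, sig2 unchanged); reused cached -2 without running.
  sig5: checked — values it read are unchanged (sig3 unchanged); reused cached 2 without running.
  sig8: checked — values it read are unchanged (src1 unchanged, sig5 unchanged); reused cached 3 without running.
  sig9: checked — values it read are unchanged (sig2 unchanged, sig8 unchanged); reused cached -2 without running.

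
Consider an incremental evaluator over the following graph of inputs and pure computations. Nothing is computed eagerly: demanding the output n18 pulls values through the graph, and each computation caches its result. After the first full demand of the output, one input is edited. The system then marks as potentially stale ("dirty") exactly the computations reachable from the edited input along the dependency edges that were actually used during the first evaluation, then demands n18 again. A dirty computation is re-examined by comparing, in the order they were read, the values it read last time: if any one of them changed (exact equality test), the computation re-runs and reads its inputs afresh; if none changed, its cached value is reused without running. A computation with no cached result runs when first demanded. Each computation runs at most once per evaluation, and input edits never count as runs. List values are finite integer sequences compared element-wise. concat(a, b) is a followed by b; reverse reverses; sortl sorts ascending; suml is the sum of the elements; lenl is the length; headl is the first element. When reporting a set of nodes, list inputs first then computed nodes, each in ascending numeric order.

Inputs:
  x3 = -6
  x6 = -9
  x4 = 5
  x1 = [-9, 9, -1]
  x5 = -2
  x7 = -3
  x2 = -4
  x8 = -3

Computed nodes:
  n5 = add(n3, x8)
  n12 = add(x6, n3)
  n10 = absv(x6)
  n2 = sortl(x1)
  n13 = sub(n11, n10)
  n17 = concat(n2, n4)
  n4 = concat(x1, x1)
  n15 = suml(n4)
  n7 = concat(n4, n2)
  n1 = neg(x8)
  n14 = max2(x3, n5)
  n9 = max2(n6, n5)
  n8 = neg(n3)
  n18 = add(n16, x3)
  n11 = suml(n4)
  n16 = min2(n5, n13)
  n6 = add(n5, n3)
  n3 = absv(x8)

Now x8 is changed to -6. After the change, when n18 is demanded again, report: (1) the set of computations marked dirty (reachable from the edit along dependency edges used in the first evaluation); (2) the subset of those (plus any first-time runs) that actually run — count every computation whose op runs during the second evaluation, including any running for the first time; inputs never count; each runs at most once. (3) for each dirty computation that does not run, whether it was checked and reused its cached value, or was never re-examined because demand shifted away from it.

Dirty set: n3, n5, n16, n18.
Run set: n3, n5 (2 run).
Re-examined without running (cache reused): n16, n18.
The important point: n5 recomputes to an identical value, and the output ends up unchanged.

Initial pass — values computed on the first demand:
  n3 = absv(-3) = 3
  n4 = concat([-9, 9, -1], [-9, 9, -1]) = [-9, 9, -1, -9, 9, -1]
  n5 = add(3, -3) = 0
  n10 = absv(-9) = 9
  n11 = suml([-9, 9, -1, -9, 9, -1]) = -2
  n13 = sub(-2, 9) = -11
  n16 = min2(0, -11) = -11
  n18 = add(-11, -6) = -17

Second demand — change propagation:
  n3: re-runs because x8 -3->-6; new result 6.
  n5: re-runs because n3 3->6; x8 -3->-6; new result 0 (unchanged).
  n16: re-examined; everything it read last time is the same (n5 unchanged, n13 unchanged) — cache -11 kept, no run.
  n18: re-examined; everything it read last time is the same (n16 unchanged, x3 unchanged) — cache -17 kept, no run.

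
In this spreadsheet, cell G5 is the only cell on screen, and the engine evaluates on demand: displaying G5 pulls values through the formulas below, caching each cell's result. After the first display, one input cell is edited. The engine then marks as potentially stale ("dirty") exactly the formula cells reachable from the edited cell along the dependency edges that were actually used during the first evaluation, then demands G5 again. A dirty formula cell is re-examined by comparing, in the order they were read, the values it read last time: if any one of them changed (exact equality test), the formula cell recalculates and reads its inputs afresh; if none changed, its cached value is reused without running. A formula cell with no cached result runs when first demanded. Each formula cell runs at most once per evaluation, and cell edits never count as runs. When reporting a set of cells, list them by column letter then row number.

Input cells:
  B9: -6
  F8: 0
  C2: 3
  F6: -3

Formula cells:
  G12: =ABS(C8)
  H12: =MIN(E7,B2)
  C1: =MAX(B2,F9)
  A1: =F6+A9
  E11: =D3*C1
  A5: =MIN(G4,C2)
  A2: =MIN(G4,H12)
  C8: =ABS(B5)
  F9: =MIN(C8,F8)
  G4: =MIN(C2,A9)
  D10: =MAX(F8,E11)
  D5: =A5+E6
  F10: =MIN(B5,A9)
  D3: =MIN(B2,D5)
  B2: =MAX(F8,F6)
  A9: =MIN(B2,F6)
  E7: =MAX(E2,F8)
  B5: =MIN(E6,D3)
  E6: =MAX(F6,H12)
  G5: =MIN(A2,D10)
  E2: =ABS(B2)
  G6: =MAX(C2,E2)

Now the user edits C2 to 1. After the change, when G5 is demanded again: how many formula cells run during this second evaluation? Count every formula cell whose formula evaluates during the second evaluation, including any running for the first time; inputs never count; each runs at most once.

Initial pass — values computed on the first demand:
  B2 = MAX(0, -3) = 0
  A9 = MIN(0, -3) = -3
  E2 = ABS(0) = 0
  E7 = MAX(0, 0) = 0
  G4 = MIN(3, -3) = -3
  A5 = MIN(-3, 3) = -3
  H12 = MIN(0, 0) = 0
  A2 = MIN(-3, 0) = -3
  E6 = MAX(-3, 0) = 0
  D5 = -3 + 0 = -3
  D3 = MIN(0, -3) = -3
  B5 = MIN(0, -3) = -3
  C8 = ABS(-3) = 3
  F9 = MIN(3, 0) = 0
  C1 = MAX(0, 0) = 0
  E11 = -3 * 0 = 0
  D10 = MAX(0, 0) = 0
  G5 = MIN(-3, 0) = -3

Second demand — change propagation:
  G4: re-runs because C2 3->1; new result -3 (unchanged).
  A2: re-examined; everything it read last time is the same (G4 unchanged, H12 unchanged) — cache -3 kept, no run.
  A5: re-runs because C2 3->1; new result -3 (unchanged).
  D5: re-examined; everything it read last time is the same (A5 unchanged, E6 unchanged) — cache -3 kept, no run.
  D3: re-examined; everything it read last time is the same (B2 unchanged, D5 unchanged) — cache -3 kept, no run.
  B5: re-examined; everything it read last time is the same (E6 unchanged, D3 unchanged) — cache -3 kept, no run.
  C8: re-examined; everything it read last time is the same (B5 unchanged) — cache 3 kept, no run.
  F9: re-examined; everything it read last time is the same (C8 unchanged, F8 unchanged) — cache 0 kept, no run.
  C1: re-examined; everything it read last time is the same (B2 unchanged, F9 unchanged) — cache 0 kept, no run.
  E11: re-examined; everything it read last time is the same (D3 unchanged, C1 unchanged) — cache 0 kept, no run.
  D10: re-examined; everything it read last time is the same (F8 unchanged, E11 unchanged) — cache 0 kept, no run.
  G5: re-examined; everything it read last time is the same (A2 unchanged, D10 unchanged) — cache -3 kept, no run.

The important point: at D5 every value read last time is unchanged, so the dirty flag clears without a run.

Run set: A5, G4 (2 run).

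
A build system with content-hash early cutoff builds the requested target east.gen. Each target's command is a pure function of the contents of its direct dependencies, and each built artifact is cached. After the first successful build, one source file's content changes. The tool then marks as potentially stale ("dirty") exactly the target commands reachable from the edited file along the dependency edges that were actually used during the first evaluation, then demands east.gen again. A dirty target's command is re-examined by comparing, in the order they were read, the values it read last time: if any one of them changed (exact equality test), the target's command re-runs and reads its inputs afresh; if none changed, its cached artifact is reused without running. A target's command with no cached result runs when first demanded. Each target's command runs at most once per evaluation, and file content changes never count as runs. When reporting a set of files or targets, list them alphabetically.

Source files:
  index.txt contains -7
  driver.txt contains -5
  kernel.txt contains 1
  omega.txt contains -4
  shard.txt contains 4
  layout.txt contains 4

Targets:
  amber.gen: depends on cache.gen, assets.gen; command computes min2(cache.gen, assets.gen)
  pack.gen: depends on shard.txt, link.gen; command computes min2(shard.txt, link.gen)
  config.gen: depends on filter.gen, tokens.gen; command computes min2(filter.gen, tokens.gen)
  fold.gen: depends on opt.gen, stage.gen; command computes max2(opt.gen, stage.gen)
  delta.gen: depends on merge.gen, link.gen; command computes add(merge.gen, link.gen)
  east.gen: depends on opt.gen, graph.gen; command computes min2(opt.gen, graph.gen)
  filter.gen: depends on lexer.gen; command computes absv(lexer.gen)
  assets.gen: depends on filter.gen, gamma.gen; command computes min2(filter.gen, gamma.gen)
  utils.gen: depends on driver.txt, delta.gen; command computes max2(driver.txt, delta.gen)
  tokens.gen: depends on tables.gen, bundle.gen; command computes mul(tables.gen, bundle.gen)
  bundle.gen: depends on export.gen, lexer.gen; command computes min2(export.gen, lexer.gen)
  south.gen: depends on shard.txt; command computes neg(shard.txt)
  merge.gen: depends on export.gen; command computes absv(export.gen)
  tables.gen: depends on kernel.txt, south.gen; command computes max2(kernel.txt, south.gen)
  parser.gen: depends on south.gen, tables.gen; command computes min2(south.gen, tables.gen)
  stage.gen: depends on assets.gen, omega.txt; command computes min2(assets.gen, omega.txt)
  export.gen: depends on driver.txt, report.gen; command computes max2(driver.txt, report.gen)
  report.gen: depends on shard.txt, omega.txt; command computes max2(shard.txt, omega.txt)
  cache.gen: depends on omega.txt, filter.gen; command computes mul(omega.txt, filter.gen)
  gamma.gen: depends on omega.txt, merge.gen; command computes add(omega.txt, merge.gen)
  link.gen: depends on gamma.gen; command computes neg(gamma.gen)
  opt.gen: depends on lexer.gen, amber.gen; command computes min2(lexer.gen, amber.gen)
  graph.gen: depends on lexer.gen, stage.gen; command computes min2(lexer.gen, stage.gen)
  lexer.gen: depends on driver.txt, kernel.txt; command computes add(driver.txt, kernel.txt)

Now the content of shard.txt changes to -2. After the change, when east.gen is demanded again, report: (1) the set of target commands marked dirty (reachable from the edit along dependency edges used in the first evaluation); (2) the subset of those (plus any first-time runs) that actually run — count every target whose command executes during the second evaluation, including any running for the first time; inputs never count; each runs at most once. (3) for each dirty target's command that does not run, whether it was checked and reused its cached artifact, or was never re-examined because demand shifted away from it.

First evaluation (everything demanded from the output):
  lexer.gen = add(-5, 1) = -4
  filter.gen = absv(-4) = 4
  cache.gen = mul(-4, 4) = -16
  report.gen = max2(4, -4) = 4
  export.gen = max2(-5, 4) = 4
  merge.gen = absv(4) = 4
  gamma.gen = add(-4, 4) = 0
  assets.gen = min2(4, 0) = 0
  amber.gen = min2(-16, 0) = -16
  opt.gen = min2(-4, -16) = -16
  stage.gen = min2(0, -4) = -4
  graph.gen = min2(-4, -4) = -4
  east.gen = min2(-16, -4) = -16

Propagation after the edit:
  report.gen: runs — shard.txt 4->-2; result -2.
  export.gen: runs — report.gen 4->-2; result -2.
  merge.gen: runs — export.gen 4->-2; result 2.
  gamma.gen: runs — merge.gen 4->2; result -2.
  assets.gen: runs — gamma.gen 0->-2; result -2.
  amber.gen: runs — assets.gen 0->-2; result -16 (same value as before).
  opt.gen: checked — values it read are unchanged (lexer.gen unchanged, amber.gen unchanged); reused cached -16 without running.
  stage.gen: runs — assets.gen 0->-2; result -4 (same value as before).
  graph.gen: checked — values it read are unchanged (lexer.gen unchanged, stage.gen unchanged); reused cached -4 without running.
  east.gen: checked — values it read are unchanged (opt.gen unchanged, graph.gen unchanged); reused cached -16 without running.

Key observation: the cutoff stops propagation at opt.gen — its inputs' values are unchanged, so it reuses its cache.

Marked dirty: amber.gen, assets.gen, east.gen, export.gen, gamma.gen, graph.gen, merge.gen, opt.gen, report.gen, stage.gen.
Target commands that run: amber.gen, assets.gen, export.gen, gamma.gen, merge.gen, report.gen, stage.gen — 7 in total.
Checked but reused from cache: east.gen, graph.gen, opt.gen.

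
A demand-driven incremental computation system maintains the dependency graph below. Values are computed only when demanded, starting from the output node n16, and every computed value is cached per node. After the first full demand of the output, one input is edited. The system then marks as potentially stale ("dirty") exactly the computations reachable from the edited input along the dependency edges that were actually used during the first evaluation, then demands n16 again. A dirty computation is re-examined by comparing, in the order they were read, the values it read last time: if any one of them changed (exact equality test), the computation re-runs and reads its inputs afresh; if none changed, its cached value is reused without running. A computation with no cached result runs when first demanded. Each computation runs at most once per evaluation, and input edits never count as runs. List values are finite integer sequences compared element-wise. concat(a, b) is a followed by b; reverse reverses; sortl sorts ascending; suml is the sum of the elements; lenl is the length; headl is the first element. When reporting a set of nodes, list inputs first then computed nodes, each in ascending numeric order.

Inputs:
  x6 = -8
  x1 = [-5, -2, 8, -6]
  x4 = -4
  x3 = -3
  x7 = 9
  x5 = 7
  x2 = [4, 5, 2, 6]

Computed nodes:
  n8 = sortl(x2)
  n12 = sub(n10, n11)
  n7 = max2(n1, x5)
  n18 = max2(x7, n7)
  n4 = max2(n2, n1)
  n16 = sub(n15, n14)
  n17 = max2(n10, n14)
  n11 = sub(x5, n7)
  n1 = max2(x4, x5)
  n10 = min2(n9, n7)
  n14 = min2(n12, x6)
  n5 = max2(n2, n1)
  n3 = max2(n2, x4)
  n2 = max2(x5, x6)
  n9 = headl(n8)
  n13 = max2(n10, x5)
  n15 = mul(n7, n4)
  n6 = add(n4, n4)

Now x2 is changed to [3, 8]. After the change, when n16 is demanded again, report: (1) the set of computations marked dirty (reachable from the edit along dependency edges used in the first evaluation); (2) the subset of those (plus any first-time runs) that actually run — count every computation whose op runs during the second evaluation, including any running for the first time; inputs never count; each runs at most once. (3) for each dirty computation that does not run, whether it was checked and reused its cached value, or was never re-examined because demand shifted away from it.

First evaluation (everything demanded from the output):
  n1 = max2(-4, 7) = 7
  n2 = max2(7, -8) = 7
  n4 = max2(7, 7) = 7
  n7 = max2(7, 7) = 7
  n8 = sortl([4, 5, 2, 6]) = [2, 4, 5, 6]
  n9 = headl([2, 4, 5, 6]) = 2
  n10 = min2(2, 7) = 2
  n11 = sub(7, 7) = 0
  n12 = sub(2, 0) = 2
  n14 = min2(2, -8) = -8
  n15 = mul(7, 7) = 49
  n16 = sub(49, -8) = 57

Propagation after the edit:
  n8: runs — x2 [4, 5, 2, 6]->[3, 8]; result [3, 8].
  n9: runs — n8 [2, 4, 5, 6]->[3, 8]; result 3.
  n10: runs — n9 2->3; result 3.
  n12: runs — n10 2->3; result 3.
  n14: runs — n12 2->3; result -8 (same value as before).
  n16: checked — values it read are unchanged (n15 unchanged, n14 unchanged); reused cached 57 without running.

Key observation: the change is absorbed at n14 — it re-runs but produces the same value, and the output's value is unchanged.

Marked dirty: n8, n9, n10, n12, n14, n16.
Computations that run: n8, n9, n10, n12, n14 — 5 in total.
Checked but reused from cache: n16.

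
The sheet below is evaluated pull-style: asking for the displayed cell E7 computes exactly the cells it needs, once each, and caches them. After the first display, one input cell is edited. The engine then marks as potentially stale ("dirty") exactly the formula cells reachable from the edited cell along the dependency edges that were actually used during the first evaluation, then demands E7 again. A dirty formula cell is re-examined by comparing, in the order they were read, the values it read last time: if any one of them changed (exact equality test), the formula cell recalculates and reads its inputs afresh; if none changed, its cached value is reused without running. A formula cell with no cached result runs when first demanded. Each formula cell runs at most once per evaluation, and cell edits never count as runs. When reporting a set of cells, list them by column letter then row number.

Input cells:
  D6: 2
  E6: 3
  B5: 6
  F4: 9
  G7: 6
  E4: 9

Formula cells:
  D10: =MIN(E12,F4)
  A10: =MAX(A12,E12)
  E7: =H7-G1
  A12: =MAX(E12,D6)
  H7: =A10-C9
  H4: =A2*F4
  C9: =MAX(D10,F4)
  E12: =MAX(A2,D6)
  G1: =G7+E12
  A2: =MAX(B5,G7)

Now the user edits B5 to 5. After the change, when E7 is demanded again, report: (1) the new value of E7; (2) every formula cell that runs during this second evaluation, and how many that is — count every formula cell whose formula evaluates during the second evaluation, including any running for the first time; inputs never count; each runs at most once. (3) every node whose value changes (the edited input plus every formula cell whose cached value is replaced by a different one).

Demanding E7 again yields -15.
1 formula cells run: A2.
The nodes whose values change: B5.
Note the absorption at A2: it re-runs yet its value is the same, leaving the output's value untouched.

First demand of the output computes:
  A2 = MAX(6, 6) = 6
  E12 = MAX(6, 2) = 6
  A12 = MAX(6, 2) = 6
  A10 = MAX(6, 6) = 6
  D10 = MIN(6, 9) = 6
  C9 = MAX(6, 9) = 9
  G1 = 6 + 6 = 12
  H7 = 6 - 9 = -3
  E7 = -3 - 12 = -15

After the edit, cleaning proceeds:
  A2: a read changed (B5 6->5) — executes, giving 6 — identical to its old value.
  E12: dirty, but its reads are unchanged (A2 unchanged, D6 unchanged); cached 6 stands.
  A12: dirty, but its reads are unchanged (E12 unchanged, D6 unchanged); cached 6 stands.
  A10: dirty, but its reads are unchanged (A12 unchanged, E12 unchanged); cached 6 stands.
  D10: dirty, but its reads are unchanged (E12 unchanged, F4 unchanged); cached 6 stands.
  C9: dirty, but its reads are unchanged (D10 unchanged, F4 unchanged); cached 9 stands.
  G1: dirty, but its reads are unchanged (G7 unchanged, E12 unchanged); cached 12 stands.
  H7: dirty, but its reads are unchanged (A10 unchanged, C9 unchanged); cached -3 stands.
  E7: dirty, but its reads are unchanged (H7 unchanged, G1 unchanged); cached -15 stands.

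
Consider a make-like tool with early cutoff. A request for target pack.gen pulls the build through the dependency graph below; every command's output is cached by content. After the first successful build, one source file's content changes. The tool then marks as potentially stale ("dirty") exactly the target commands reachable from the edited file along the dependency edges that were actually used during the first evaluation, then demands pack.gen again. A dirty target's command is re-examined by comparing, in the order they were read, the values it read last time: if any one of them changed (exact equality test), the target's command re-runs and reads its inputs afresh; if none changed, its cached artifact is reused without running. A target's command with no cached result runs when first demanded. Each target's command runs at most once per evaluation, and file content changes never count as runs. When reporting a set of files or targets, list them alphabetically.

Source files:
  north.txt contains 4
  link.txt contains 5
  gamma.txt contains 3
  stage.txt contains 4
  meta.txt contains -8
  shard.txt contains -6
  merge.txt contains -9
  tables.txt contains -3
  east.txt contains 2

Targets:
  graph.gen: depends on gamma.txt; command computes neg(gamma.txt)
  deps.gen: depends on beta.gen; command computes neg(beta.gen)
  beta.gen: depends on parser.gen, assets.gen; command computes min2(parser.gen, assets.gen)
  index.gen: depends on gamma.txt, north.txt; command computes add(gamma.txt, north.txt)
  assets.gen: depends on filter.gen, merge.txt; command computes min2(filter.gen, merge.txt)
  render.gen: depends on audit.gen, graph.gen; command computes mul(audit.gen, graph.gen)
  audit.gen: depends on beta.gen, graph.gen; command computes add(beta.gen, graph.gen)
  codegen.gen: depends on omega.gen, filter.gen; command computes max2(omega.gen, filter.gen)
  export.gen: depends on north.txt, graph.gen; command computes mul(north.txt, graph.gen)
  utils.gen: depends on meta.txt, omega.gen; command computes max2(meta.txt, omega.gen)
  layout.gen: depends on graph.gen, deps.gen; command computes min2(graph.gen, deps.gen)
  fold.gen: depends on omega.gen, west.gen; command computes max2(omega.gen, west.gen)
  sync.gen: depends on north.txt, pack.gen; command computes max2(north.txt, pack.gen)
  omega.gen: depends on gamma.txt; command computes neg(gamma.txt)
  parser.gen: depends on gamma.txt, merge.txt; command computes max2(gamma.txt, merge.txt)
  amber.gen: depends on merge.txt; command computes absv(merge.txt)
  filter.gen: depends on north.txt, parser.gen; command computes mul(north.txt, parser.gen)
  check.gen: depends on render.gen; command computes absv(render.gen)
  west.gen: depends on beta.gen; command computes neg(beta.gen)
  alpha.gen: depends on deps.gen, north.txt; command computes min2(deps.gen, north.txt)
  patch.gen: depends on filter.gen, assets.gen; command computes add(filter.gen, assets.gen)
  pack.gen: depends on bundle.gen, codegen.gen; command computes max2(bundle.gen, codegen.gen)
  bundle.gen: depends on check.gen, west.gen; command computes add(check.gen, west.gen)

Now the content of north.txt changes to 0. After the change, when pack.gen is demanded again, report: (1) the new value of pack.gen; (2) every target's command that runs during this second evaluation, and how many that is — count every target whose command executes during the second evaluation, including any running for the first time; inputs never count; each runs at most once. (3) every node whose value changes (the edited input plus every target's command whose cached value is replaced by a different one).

Demanding pack.gen again yields 45.
4 target commands run: assets.gen, codegen.gen, filter.gen, pack.gen.
The nodes whose values change: codegen.gen, filter.gen, north.txt.
Note where the cutoff bites: beta.gen is checked, finds nothing changed, and keeps its cache.

First demand of the output computes:
  graph.gen = neg(3) = -3
  omega.gen = neg(3) = -3
  parser.gen = max2(3, -9) = 3
  filter.gen = mul(4, 3) = 12
  assets.gen = min2(12, -9) = -9
  beta.gen = min2(3, -9) = -9
  audit.gen = add(-9, -3) = -12
  codegen.gen = max2(-3, 12) = 12
  render.gen = mul(-12, -3) = 36
  check.gen = absv(36) = 36
  west.gen = neg(-9) = 9
  bundle.gen = add(36, 9) = 45
  pack.gen = max2(45, 12) = 45

After the edit, cleaning proceeds:
  filter.gen: a read changed (north.txt 4->0) — executes, giving 0.
  assets.gen: a read changed (filter.gen 12->0) — executes, giving -9 — identical to its old value.
  beta.gen: dirty, but its reads are unchanged (parser.gen unchanged, assets.gen unchanged); cached -9 stands.
  audit.gen: dirty, but its reads are unchanged (beta.gen unchanged, graph.gen unchanged); cached -12 stands.
  codegen.gen: a read changed (filter.gen 12->0) — executes, giving 0.
  render.gen: dirty, but its reads are unchanged (audit.gen unchanged, graph.gen unchanged); cached 36 stands.
  check.gen: dirty, but its reads are unchanged (render.gen unchanged); cached 36 stands.
  west.gen: dirty, but its reads are unchanged (beta.gen unchanged); cached 9 stands.
  bundle.gen: dirty, but its reads are unchanged (check.gen unchanged, west.gen unchanged); cached 45 stands.
  pack.gen: a read changed (codegen.gen 12->0) — executes, giving 45 — identical to its old value.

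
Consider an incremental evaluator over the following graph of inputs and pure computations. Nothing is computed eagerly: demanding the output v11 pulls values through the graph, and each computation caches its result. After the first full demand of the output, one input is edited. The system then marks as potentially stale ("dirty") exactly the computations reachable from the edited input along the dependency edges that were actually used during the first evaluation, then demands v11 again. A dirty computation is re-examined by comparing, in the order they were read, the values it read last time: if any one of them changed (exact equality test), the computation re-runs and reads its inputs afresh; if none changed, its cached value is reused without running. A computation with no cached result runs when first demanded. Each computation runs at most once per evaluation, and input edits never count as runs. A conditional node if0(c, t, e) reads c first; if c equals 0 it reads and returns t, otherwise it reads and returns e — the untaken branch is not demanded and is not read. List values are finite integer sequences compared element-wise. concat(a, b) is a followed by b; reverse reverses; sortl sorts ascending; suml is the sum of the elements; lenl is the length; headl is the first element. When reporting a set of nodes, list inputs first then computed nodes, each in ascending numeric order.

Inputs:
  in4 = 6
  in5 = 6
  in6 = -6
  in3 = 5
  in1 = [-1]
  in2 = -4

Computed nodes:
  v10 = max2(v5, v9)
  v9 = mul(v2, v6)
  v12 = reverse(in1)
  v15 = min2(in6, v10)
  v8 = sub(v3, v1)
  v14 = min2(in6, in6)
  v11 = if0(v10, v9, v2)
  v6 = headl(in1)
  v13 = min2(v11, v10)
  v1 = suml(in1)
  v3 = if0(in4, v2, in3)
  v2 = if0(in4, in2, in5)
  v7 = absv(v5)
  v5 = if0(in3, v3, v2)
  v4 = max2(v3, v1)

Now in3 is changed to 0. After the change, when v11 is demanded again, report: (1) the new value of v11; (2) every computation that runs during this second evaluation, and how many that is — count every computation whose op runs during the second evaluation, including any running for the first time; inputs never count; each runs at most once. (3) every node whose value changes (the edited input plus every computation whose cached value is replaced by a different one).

Initial pass — values computed on the first demand:
  v2 = if0(in4=6 -> else branch in5) = 6
  v5 = if0(in3=5 -> else branch v2) = 6
  v6 = headl([-1]) = -1
  v9 = mul(6, -1) = -6
  v10 = max2(6, -6) = 6
  v11 = if0(v10=6 -> else branch v2) = 6

Second demand — change propagation:
  v3: newly demanded (no cache) — executes and yields 0.
  v5: re-runs because in3 5->0; new result 0.
  v10: re-runs because v5 6->0; new result 0.
  v11: re-runs because v10 6->0; new result -6.

The important point: the flipped condition pulls in fresh nodes; v3 runs for the first time.

v11 now evaluates to -6.
Run set: v3, v5, v10, v11 (4 run).
Changed values: in3, v5, v10, v11.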